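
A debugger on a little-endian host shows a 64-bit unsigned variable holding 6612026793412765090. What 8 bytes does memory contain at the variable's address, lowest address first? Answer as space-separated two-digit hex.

6612026793412765090 in hexadecimal, padded to 64 bits, is 0x5BC2A3562ABBA5A2.
Split into bytes (most-significant first): 5B C2 A3 56 2A BB A5 A2.
Little-endian: lowest address holds the least-significant byte.
So at ascending addresses the bytes are A2 A5 BB 2A 56 A3 C2 5B.

A2 A5 BB 2A 56 A3 C2 5B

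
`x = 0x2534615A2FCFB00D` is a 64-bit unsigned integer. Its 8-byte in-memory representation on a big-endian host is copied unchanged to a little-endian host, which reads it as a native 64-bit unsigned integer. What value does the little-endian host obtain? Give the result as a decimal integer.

Stored big-endian, the bytes at ascending addresses are 25 34 61 5A 2F CF B0 0D.
Read back as little-endian, the first byte is least significant, giving 0x0DB0CF2F5A613425.
0x0DB0CF2F5A613425 = 986516120680870949.

986516120680870949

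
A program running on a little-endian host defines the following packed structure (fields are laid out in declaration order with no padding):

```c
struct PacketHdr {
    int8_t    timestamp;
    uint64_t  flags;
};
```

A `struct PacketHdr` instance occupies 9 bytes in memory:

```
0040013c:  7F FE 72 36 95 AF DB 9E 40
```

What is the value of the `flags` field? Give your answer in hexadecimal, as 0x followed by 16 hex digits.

`flags` follows `timestamp` (1 byte), so it starts at byte offset 1 and occupies 8 bytes.
Bytes at offsets 1..8: FE 72 36 95 AF DB 9E 40.
Little-endian stores the least-significant byte at the lowest address.
Reassemble most-significant byte first: 40 9E DB AF 95 36 72 FE → 0x409EDBAF953672FE.

0x409EDBAF953672FE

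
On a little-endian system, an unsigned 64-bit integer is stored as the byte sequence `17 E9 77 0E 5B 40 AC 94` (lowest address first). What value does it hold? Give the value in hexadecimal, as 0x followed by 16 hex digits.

Little-endian: lowest address holds the least-significant byte.
Reassemble most-significant byte first: 94 AC 40 5B 0E 77 E9 17 → 0x94AC405B0E77E917.

0x94AC405B0E77E917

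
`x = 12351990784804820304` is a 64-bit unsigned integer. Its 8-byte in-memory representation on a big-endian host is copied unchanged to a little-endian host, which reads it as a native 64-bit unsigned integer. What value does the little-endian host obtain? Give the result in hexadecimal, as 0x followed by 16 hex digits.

12351990784804820304 in 64-bit hexadecimal is 0xAB6B162CD5309550.
Stored big-endian, the bytes at ascending addresses are AB 6B 16 2C D5 30 95 50.
Read back as little-endian, the first byte is least significant, giving 0x509530D52C166BAB.

0x509530D52C166BAB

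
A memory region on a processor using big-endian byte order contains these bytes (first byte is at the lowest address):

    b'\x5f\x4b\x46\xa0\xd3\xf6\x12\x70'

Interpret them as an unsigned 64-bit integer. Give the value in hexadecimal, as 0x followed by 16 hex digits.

0x5F4B46A0D3F61270

In big-endian order the high byte comes first in memory.
The bytes are already most-significant first: 0x5F4B46A0D3F61270.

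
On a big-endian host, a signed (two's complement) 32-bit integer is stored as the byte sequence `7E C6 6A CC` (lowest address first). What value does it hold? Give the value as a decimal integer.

Big-endian stores the most-significant byte at the lowest address.
The bytes are already most-significant first: 0x7EC66ACC.
0x7EC66ACC = 2126932684.

2126932684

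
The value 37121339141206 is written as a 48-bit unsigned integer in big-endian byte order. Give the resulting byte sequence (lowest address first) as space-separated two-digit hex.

37121339141206 in hexadecimal, padded to 48 bits, is 0x21C2FC3BAC56.
Split into bytes (most-significant first): 21 C2 FC 3B AC 56.
Big-endian: lowest address holds the most-significant byte.
So the memory order matches the most-significant-first order: 21 C2 FC 3B AC 56.

21 C2 FC 3B AC 56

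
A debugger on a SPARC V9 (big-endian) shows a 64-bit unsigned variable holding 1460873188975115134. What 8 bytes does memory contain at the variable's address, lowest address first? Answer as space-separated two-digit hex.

1460873188975115134 in hexadecimal, padded to 64 bits, is 0x1446106CE2C0FB7E.
Split into bytes (most-significant first): 14 46 10 6C E2 C0 FB 7E.
Big-endian stores the most-significant byte at the lowest address.
So the memory order matches the most-significant-first order: 14 46 10 6C E2 C0 FB 7E.

14 46 10 6C E2 C0 FB 7E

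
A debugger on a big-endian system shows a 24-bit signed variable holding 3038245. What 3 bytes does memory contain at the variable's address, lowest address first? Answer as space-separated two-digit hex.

3038245 in hexadecimal, padded to 24 bits, is 0x2E5C25.
Split into bytes (most-significant first): 2E 5C 25.
In big-endian order the high byte comes first in memory.
So the memory order matches the most-significant-first order: 2E 5C 25.

2E 5C 25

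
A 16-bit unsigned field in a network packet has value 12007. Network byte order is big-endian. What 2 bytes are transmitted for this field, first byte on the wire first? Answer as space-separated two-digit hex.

2E E7

12007 in hexadecimal, padded to 16 bits, is 0x2EE7.
Split into bytes (most-significant first): 2E E7.
Big-endian: lowest address holds the most-significant byte.
So the memory order matches the most-significant-first order: 2E E7.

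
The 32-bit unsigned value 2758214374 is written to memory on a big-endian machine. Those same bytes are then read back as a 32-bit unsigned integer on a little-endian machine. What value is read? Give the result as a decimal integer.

2758214374 in 32-bit hexadecimal is 0xA46702E6.
Stored big-endian, the bytes at ascending addresses are A4 67 02 E6.
Read back as little-endian, the first byte is least significant, giving 0xE60267A4.
0xE60267A4 = 3858917284.

3858917284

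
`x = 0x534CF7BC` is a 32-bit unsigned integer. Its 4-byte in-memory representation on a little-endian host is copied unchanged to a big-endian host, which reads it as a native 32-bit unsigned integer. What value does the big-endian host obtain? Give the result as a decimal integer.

3170323539

Stored little-endian, the bytes at ascending addresses are BC F7 4C 53.
Read back as big-endian, the last byte is least significant, giving 0xBCF74C53.
0xBCF74C53 = 3170323539.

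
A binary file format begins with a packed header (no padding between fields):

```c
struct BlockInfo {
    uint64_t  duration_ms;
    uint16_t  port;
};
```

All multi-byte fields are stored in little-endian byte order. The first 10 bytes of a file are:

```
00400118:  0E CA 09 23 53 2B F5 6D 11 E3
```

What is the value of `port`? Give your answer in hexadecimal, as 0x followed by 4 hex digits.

0xE311

`port` follows `duration_ms` (8 bytes), so it starts at byte offset 8 and occupies 2 bytes.
Bytes at offsets 8..9: 11 E3.
In little-endian order the low byte comes first in memory.
Reassemble most-significant byte first: E3 11 → 0xE311.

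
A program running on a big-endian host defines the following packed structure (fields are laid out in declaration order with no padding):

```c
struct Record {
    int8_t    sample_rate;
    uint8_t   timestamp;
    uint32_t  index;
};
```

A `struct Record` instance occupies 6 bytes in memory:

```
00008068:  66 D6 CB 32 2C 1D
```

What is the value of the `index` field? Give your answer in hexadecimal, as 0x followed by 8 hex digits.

0xCB322C1D

`index` follows `sample_rate` (1 B), `timestamp` (1 B), so it starts at offset 1 + 1 = 2 and occupies 4 bytes.
Bytes at offsets 2..5: CB 32 2C 1D.
In big-endian order the high byte comes first in memory.
The bytes are already most-significant first: 0xCB322C1D.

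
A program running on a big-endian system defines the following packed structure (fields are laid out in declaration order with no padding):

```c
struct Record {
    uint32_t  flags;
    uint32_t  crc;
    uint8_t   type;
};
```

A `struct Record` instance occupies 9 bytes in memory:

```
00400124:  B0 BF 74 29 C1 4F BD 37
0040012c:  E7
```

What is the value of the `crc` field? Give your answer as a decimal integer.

3243228471

`crc` follows `flags` (4 bytes), so it starts at byte offset 4 and occupies 4 bytes.
Bytes at offsets 4..7: C1 4F BD 37.
Big-endian: lowest address holds the most-significant byte.
The bytes are already most-significant first: 0xC14FBD37.
0xC14FBD37 = 3243228471.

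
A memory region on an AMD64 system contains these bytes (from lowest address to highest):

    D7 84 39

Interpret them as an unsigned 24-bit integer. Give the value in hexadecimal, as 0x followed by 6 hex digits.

Little-endian stores the least-significant byte at the lowest address.
Reassemble most-significant byte first: 39 84 D7 → 0x3984D7.

0x3984D7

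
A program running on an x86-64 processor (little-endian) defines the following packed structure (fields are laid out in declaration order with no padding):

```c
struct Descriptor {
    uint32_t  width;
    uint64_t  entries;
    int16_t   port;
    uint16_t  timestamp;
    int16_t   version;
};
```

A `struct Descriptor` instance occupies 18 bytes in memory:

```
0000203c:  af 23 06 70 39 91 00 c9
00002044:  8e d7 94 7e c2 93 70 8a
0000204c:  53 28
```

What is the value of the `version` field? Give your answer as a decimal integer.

10323

`version` follows `width` (4 B), `entries` (8 B), `port` (2 B), `timestamp` (2 B), so it starts at offset 4 + 8 + 2 + 2 = 16 and occupies 2 bytes.
Bytes at offsets 16..17: 53 28.
Little-endian: lowest address holds the least-significant byte.
Reassemble most-significant byte first: 28 53 → 0x2853.
0x2853 = 10323.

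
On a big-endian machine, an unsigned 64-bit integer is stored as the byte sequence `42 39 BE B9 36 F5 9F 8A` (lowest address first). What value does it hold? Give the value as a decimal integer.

4772054982876045194

In big-endian order the high byte comes first in memory.
The bytes are already most-significant first: 0x4239BEB936F59F8A.
0x4239BEB936F59F8A = 4772054982876045194.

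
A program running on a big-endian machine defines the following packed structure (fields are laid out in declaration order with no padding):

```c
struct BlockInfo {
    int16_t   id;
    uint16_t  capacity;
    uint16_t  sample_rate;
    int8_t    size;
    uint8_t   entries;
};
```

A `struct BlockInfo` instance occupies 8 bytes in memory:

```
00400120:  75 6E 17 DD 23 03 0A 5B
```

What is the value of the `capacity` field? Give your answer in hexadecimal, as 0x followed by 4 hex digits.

`capacity` follows `id` (2 bytes), so it starts at byte offset 2 and occupies 2 bytes.
Bytes at offsets 2..3: 17 DD.
Big-endian stores the most-significant byte at the lowest address.
The bytes are already most-significant first: 0x17DD.

0x17DD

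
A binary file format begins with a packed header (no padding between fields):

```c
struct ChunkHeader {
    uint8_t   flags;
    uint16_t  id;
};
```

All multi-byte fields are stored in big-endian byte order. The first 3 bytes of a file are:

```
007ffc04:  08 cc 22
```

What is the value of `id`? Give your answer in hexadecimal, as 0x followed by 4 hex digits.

`id` follows `flags` (1 byte), so it starts at byte offset 1 and occupies 2 bytes.
Bytes at offsets 1..2: CC 22.
In big-endian order the high byte comes first in memory.
The bytes are already most-significant first: 0xCC22.

0xCC22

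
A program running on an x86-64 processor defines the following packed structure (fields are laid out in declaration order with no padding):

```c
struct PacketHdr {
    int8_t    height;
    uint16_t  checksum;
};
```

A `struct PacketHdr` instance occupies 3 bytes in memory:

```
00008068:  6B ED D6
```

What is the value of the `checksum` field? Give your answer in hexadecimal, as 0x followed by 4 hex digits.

`checksum` follows `height` (1 byte), so it starts at byte offset 1 and occupies 2 bytes.
Bytes at offsets 1..2: ED D6.
Little-endian: lowest address holds the least-significant byte.
Reassemble most-significant byte first: D6 ED → 0xD6ED.

0xD6ED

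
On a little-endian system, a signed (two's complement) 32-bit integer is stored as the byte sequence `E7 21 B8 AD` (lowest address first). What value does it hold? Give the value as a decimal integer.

-1380441625

Little-endian stores the least-significant byte at the lowest address.
Reassemble most-significant byte first: AD B8 21 E7 → 0xADB821E7.
Top bit is set, so as a signed 32-bit value this is 0xADB821E7 − 2^32 = -1380441625.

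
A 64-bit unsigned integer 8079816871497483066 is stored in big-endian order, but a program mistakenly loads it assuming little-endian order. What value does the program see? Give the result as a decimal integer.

4234457647677841776

8079816871497483066 in 64-bit hexadecimal is 0x702146A2CBD0C33A.
Stored big-endian, the bytes at ascending addresses are 70 21 46 A2 CB D0 C3 3A.
Read back as little-endian, the first byte is least significant, giving 0x3AC3D0CBA2462170.
0x3AC3D0CBA2462170 = 4234457647677841776.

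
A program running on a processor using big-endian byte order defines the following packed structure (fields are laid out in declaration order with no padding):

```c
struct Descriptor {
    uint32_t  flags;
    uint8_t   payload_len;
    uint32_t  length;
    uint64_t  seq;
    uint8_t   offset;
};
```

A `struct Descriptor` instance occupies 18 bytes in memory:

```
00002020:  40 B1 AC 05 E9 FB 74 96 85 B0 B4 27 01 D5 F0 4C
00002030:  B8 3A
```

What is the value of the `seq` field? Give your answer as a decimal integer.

`seq` follows `flags` (4 B), `payload_len` (1 B), `length` (4 B), so it starts at offset 4 + 1 + 4 = 9 and occupies 8 bytes.
Bytes at offsets 9..16: B0 B4 27 01 D5 F0 4C B8.
Big-endian stores the most-significant byte at the lowest address.
The bytes are already most-significant first: 0xB0B42701D5F04CB8.
0xB0B42701D5F04CB8 = 12732844935320980664.

12732844935320980664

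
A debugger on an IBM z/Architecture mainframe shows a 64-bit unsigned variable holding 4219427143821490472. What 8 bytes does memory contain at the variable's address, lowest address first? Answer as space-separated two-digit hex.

3A 8E 6A A1 BF 1E F9 28

4219427143821490472 in hexadecimal, padded to 64 bits, is 0x3A8E6AA1BF1EF928.
Split into bytes (most-significant first): 3A 8E 6A A1 BF 1E F9 28.
Big-endian: lowest address holds the most-significant byte.
So the memory order matches the most-significant-first order: 3A 8E 6A A1 BF 1E F9 28.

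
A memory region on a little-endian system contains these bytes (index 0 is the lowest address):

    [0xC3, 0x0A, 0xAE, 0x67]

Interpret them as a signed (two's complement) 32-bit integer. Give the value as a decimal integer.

Little-endian: lowest address holds the least-significant byte.
Reassemble most-significant byte first: 67 AE 0A C3 → 0x67AE0AC3.
0x67AE0AC3 = 1739459267.

1739459267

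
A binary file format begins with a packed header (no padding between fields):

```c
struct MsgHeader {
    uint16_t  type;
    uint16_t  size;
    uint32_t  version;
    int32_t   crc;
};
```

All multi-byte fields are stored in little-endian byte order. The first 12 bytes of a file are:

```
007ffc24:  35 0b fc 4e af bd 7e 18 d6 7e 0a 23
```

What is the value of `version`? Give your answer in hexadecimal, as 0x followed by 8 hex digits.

0x187EBDAF

`version` follows `type` (2 B), `size` (2 B), so it starts at offset 2 + 2 = 4 and occupies 4 bytes.
Bytes at offsets 4..7: AF BD 7E 18.
Little-endian stores the least-significant byte at the lowest address.
Reassemble most-significant byte first: 18 7E BD AF → 0x187EBDAF.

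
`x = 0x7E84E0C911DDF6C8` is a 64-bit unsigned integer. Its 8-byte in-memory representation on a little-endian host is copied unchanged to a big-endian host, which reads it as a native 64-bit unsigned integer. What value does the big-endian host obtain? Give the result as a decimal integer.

Stored little-endian, the bytes at ascending addresses are C8 F6 DD 11 C9 E0 84 7E.
Read back as big-endian, the last byte is least significant, giving 0xC8F6DD11C9E0847E.
0xC8F6DD11C9E0847E = 14481004720327525502.

14481004720327525502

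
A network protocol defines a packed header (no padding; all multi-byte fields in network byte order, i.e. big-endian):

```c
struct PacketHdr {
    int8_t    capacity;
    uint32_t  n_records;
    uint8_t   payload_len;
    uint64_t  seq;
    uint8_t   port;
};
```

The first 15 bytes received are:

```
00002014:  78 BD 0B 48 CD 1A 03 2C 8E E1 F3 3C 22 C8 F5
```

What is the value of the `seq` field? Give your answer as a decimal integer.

228714782188643016

`seq` follows `capacity` (1 B), `n_records` (4 B), `payload_len` (1 B), so it starts at offset 1 + 4 + 1 = 6 and occupies 8 bytes.
Bytes at offsets 6..13: 03 2C 8E E1 F3 3C 22 C8.
Big-endian: lowest address holds the most-significant byte.
The bytes are already most-significant first: 0x032C8EE1F33C22C8.
0x032C8EE1F33C22C8 = 228714782188643016.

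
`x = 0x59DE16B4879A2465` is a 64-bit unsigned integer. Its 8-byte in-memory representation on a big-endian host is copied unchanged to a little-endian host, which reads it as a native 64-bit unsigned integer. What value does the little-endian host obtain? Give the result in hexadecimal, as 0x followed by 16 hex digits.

Stored big-endian, the bytes at ascending addresses are 59 DE 16 B4 87 9A 24 65.
Read back as little-endian, the first byte is least significant, giving 0x65249A87B416DE59.

0x65249A87B416DE59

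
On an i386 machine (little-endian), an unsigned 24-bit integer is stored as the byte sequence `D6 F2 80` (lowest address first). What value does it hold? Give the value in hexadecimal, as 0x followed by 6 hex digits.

Little-endian stores the least-significant byte at the lowest address.
Reassemble most-significant byte first: 80 F2 D6 → 0x80F2D6.

0x80F2D6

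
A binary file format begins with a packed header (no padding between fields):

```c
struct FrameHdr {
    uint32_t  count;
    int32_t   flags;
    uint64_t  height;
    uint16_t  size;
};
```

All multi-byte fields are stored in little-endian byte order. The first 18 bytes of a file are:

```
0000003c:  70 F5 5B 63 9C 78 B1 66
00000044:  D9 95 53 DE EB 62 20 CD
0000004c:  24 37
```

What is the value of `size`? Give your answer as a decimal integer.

14116

`size` follows `count` (4 B), `flags` (4 B), `height` (8 B), so it starts at offset 4 + 4 + 8 = 16 and occupies 2 bytes.
Bytes at offsets 16..17: 24 37.
Little-endian: lowest address holds the least-significant byte.
Reassemble most-significant byte first: 37 24 → 0x3724.
0x3724 = 14116.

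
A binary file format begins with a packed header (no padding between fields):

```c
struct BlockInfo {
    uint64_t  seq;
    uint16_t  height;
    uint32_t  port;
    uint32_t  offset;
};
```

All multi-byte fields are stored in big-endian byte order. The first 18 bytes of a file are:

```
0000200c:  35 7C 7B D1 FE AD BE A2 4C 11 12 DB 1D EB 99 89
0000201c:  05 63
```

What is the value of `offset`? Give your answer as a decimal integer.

2575893859

`offset` follows `seq` (8 B), `height` (2 B), `port` (4 B), so it starts at offset 8 + 2 + 4 = 14 and occupies 4 bytes.
Bytes at offsets 14..17: 99 89 05 63.
Big-endian stores the most-significant byte at the lowest address.
The bytes are already most-significant first: 0x99890563.
0x99890563 = 2575893859.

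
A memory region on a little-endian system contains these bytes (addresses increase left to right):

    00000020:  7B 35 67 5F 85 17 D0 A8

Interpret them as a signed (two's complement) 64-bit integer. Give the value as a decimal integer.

Little-endian: lowest address holds the least-significant byte.
Reassemble most-significant byte first: A8 D0 17 85 5F 67 35 7B → 0xA8D017855F67357B.
Top bit is set, so as a signed 64-bit value this is 0xA8D017855F67357B − 2^64 = -6282495618583153285.

-6282495618583153285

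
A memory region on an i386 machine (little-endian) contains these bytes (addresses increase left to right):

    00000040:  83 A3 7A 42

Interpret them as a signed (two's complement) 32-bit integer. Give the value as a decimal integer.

1115333507

Little-endian: lowest address holds the least-significant byte.
Reassemble most-significant byte first: 42 7A A3 83 → 0x427AA383.
0x427AA383 = 1115333507.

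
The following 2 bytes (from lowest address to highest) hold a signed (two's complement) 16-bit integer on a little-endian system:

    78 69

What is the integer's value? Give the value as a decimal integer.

Little-endian: lowest address holds the least-significant byte.
Reassemble most-significant byte first: 69 78 → 0x6978.
0x6978 = 27000.

27000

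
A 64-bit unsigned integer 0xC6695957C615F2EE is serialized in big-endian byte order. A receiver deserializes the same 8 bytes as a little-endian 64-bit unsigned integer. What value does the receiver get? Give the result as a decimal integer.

17217848267004012998

Stored big-endian, the bytes at ascending addresses are C6 69 59 57 C6 15 F2 EE.
Read back as little-endian, the first byte is least significant, giving 0xEEF215C6575969C6.
0xEEF215C6575969C6 = 17217848267004012998.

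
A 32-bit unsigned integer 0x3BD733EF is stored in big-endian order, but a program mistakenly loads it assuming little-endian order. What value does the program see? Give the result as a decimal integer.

4013152059

Stored big-endian, the bytes at ascending addresses are 3B D7 33 EF.
Read back as little-endian, the first byte is least significant, giving 0xEF33D73B.
0xEF33D73B = 4013152059.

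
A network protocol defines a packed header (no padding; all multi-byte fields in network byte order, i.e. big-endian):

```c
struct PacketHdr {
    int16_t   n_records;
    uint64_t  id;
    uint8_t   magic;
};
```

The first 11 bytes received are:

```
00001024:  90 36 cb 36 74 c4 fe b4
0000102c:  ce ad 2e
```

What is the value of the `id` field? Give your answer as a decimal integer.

14643019627877420717

`id` follows `n_records` (2 bytes), so it starts at byte offset 2 and occupies 8 bytes.
Bytes at offsets 2..9: CB 36 74 C4 FE B4 CE AD.
In big-endian order the high byte comes first in memory.
The bytes are already most-significant first: 0xCB3674C4FEB4CEAD.
0xCB3674C4FEB4CEAD = 14643019627877420717.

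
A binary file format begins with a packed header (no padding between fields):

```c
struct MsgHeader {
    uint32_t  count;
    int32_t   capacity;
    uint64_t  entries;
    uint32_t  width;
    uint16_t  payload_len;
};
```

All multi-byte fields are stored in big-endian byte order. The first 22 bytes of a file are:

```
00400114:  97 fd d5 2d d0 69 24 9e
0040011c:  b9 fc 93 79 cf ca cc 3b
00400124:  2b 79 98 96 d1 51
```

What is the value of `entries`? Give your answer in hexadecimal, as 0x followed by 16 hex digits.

0xB9FC9379CFCACC3B

`entries` follows `count` (4 B), `capacity` (4 B), so it starts at offset 4 + 4 = 8 and occupies 8 bytes.
Bytes at offsets 8..15: B9 FC 93 79 CF CA CC 3B.
Big-endian: lowest address holds the most-significant byte.
The bytes are already most-significant first: 0xB9FC9379CFCACC3B.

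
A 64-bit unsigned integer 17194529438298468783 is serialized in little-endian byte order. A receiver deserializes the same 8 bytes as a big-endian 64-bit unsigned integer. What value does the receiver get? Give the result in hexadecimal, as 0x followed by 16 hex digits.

0xAFF1C6716C3D9FEE

17194529438298468783 in 64-bit hexadecimal is 0xEE9F3D6C71C6F1AF.
Stored little-endian, the bytes at ascending addresses are AF F1 C6 71 6C 3D 9F EE.
Read back as big-endian, the last byte is least significant, giving 0xAFF1C6716C3D9FEE.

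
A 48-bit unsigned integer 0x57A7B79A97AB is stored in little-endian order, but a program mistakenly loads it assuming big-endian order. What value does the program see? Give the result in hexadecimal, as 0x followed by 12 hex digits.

Stored little-endian, the bytes at ascending addresses are AB 97 9A B7 A7 57.
Read back as big-endian, the last byte is least significant, giving 0xAB979AB7A757.

0xAB979AB7A757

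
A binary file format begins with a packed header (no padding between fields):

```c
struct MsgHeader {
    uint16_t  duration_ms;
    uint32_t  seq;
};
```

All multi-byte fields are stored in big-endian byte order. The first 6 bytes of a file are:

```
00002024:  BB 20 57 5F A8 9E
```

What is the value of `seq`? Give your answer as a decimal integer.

`seq` follows `duration_ms` (2 bytes), so it starts at byte offset 2 and occupies 4 bytes.
Bytes at offsets 2..5: 57 5F A8 9E.
In big-endian order the high byte comes first in memory.
The bytes are already most-significant first: 0x575FA89E.
0x575FA89E = 1465886878.

1465886878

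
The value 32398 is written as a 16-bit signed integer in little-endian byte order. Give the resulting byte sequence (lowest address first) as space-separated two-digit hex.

32398 in hexadecimal, padded to 16 bits, is 0x7E8E.
Split into bytes (most-significant first): 7E 8E.
Little-endian: lowest address holds the least-significant byte.
So at ascending addresses the bytes are 8E 7E.

8E 7E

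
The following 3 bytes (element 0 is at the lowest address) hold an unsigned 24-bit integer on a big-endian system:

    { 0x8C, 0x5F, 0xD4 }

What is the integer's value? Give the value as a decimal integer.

9199572

In big-endian order the high byte comes first in memory.
The bytes are already most-significant first: 0x8C5FD4.
0x8C5FD4 = 9199572.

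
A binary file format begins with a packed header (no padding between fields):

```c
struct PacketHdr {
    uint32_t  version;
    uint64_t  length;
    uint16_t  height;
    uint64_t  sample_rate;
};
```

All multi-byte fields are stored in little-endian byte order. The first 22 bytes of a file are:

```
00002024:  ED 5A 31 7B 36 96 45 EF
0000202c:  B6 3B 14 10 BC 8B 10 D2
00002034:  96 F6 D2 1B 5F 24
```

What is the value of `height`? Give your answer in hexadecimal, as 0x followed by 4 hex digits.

0x8BBC

`height` follows `version` (4 B), `length` (8 B), so it starts at offset 4 + 8 = 12 and occupies 2 bytes.
Bytes at offsets 12..13: BC 8B.
Little-endian stores the least-significant byte at the lowest address.
Reassemble most-significant byte first: 8B BC → 0x8BBC.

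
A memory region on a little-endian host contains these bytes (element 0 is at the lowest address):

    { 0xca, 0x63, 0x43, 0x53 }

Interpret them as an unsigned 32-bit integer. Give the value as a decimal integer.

Little-endian stores the least-significant byte at the lowest address.
Reassemble most-significant byte first: 53 43 63 CA → 0x534363CA.
0x534363CA = 1396925386.

1396925386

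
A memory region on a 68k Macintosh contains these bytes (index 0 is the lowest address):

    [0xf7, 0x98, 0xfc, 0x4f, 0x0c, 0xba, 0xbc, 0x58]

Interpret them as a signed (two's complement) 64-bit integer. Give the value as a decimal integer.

-605456733435151272

Big-endian: lowest address holds the most-significant byte.
The bytes are already most-significant first: 0xF798FC4F0CBABC58.
Top bit is set, so as a signed 64-bit value this is 0xF798FC4F0CBABC58 − 2^64 = -605456733435151272.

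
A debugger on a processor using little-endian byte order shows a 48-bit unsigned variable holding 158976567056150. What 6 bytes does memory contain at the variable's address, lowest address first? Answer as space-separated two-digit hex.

158976567056150 in hexadecimal, padded to 48 bits, is 0x90969DCE9716.
Split into bytes (most-significant first): 90 96 9D CE 97 16.
Little-endian: lowest address holds the least-significant byte.
So at ascending addresses the bytes are 16 97 CE 9D 96 90.

16 97 CE 9D 96 90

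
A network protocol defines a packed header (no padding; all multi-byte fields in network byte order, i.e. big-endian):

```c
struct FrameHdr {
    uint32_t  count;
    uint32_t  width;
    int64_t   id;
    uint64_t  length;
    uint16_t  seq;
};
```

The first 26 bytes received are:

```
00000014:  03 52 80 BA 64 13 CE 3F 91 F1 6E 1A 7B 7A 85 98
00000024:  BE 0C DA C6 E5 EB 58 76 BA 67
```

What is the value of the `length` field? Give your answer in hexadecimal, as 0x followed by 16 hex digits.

`length` follows `count` (4 B), `width` (4 B), `id` (8 B), so it starts at offset 4 + 4 + 8 = 16 and occupies 8 bytes.
Bytes at offsets 16..23: BE 0C DA C6 E5 EB 58 76.
In big-endian order the high byte comes first in memory.
The bytes are already most-significant first: 0xBE0CDAC6E5EB5876.

0xBE0CDAC6E5EB5876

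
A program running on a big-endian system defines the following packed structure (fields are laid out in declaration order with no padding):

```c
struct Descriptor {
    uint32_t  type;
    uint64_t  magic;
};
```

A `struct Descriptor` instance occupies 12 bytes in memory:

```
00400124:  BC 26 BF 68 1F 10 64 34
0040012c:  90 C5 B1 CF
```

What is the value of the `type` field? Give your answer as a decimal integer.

3156655976

`type` is the first field, at byte offset 0, occupying 4 bytes.
Bytes at offsets 0..3: BC 26 BF 68.
Big-endian: lowest address holds the most-significant byte.
The bytes are already most-significant first: 0xBC26BF68.
0xBC26BF68 = 3156655976.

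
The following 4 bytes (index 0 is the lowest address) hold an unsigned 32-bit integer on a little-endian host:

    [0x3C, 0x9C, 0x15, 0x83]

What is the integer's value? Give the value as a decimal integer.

2199231548

In little-endian order the low byte comes first in memory.
Reassemble most-significant byte first: 83 15 9C 3C → 0x83159C3C.
0x83159C3C = 2199231548.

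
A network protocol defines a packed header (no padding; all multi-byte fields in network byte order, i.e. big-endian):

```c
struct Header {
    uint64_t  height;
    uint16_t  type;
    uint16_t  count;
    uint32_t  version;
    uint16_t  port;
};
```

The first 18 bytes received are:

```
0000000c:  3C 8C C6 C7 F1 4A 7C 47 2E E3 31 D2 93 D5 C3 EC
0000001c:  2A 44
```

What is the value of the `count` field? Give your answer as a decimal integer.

12754

`count` follows `height` (8 B), `type` (2 B), so it starts at offset 8 + 2 = 10 and occupies 2 bytes.
Bytes at offsets 10..11: 31 D2.
Big-endian: lowest address holds the most-significant byte.
The bytes are already most-significant first: 0x31D2.
0x31D2 = 12754.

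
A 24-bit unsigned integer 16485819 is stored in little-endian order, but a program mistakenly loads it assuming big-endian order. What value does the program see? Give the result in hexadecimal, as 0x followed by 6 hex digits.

0xBB8DFB

16485819 in 24-bit hexadecimal is 0xFB8DBB.
Stored little-endian, the bytes at ascending addresses are BB 8D FB.
Read back as big-endian, the last byte is least significant, giving 0xBB8DFB.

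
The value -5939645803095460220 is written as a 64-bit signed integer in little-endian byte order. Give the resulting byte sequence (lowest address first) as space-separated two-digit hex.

Two's complement of -5939645803095460220 in 64 bits: 5939645803095460220 = 0x526DDC636925097C; invert → 0xAD92239C96DAF683; add 1 → 0xAD92239C96DAF684.
Split into bytes (most-significant first): AD 92 23 9C 96 DA F6 84.
Little-endian stores the least-significant byte at the lowest address.
So at ascending addresses the bytes are 84 F6 DA 96 9C 23 92 AD.

84 F6 DA 96 9C 23 92 AD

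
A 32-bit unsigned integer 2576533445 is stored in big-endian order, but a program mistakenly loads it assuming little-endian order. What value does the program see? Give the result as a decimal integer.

2576533445 in 32-bit hexadecimal is 0x9992C7C5.
Stored big-endian, the bytes at ascending addresses are 99 92 C7 C5.
Read back as little-endian, the first byte is least significant, giving 0xC5C79299.
0xC5C79299 = 3318190745.

3318190745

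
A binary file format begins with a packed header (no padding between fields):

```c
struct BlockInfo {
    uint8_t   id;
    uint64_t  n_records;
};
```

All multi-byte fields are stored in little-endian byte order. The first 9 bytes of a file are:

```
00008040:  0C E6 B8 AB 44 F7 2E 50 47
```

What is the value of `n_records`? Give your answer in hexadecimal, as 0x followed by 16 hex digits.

0x47502EF744ABB8E6

`n_records` follows `id` (1 byte), so it starts at byte offset 1 and occupies 8 bytes.
Bytes at offsets 1..8: E6 B8 AB 44 F7 2E 50 47.
In little-endian order the low byte comes first in memory.
Reassemble most-significant byte first: 47 50 2E F7 44 AB B8 E6 → 0x47502EF744ABB8E6.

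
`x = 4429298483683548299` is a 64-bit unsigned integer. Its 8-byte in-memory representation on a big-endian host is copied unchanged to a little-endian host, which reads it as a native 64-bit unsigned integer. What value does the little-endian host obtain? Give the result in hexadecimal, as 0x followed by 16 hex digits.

0x8B5C22E48007783D

4429298483683548299 in 64-bit hexadecimal is 0x3D780780E4225C8B.
Stored big-endian, the bytes at ascending addresses are 3D 78 07 80 E4 22 5C 8B.
Read back as little-endian, the first byte is least significant, giving 0x8B5C22E48007783D.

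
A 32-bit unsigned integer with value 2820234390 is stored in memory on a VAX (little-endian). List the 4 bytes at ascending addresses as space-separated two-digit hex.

96 5C 19 A8

2820234390 in hexadecimal, padded to 32 bits, is 0xA8195C96.
Split into bytes (most-significant first): A8 19 5C 96.
Little-endian: lowest address holds the least-significant byte.
So at ascending addresses the bytes are 96 5C 19 A8.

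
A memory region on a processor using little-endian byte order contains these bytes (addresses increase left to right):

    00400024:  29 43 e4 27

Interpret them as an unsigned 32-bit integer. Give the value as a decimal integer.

669270825

In little-endian order the low byte comes first in memory.
Reassemble most-significant byte first: 27 E4 43 29 → 0x27E44329.
0x27E44329 = 669270825.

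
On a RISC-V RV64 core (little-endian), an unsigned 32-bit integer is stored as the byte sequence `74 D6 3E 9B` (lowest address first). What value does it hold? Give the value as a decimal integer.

2604586612

Little-endian: lowest address holds the least-significant byte.
Reassemble most-significant byte first: 9B 3E D6 74 → 0x9B3ED674.
0x9B3ED674 = 2604586612.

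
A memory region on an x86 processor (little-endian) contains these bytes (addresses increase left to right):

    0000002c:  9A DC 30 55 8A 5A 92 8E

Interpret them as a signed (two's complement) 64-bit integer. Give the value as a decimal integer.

In little-endian order the low byte comes first in memory.
Reassemble most-significant byte first: 8E 92 5A 8A 55 30 DC 9A → 0x8E925A8A5530DC9A.
Top bit is set, so as a signed 64-bit value this is 0x8E925A8A5530DC9A − 2^64 = -8173370823542776678.

-8173370823542776678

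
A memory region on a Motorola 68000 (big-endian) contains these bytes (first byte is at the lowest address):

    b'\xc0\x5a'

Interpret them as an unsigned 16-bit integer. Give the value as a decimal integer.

In big-endian order the high byte comes first in memory.
The bytes are already most-significant first: 0xC05A.
0xC05A = 49242.

49242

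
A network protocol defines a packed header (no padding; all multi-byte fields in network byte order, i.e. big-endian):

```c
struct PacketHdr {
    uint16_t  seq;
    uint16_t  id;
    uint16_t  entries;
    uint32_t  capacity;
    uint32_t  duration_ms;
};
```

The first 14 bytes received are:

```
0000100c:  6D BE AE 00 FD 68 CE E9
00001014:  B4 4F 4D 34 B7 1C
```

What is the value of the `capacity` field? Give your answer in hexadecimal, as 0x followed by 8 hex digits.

0xCEE9B44F

`capacity` follows `seq` (2 B), `id` (2 B), `entries` (2 B), so it starts at offset 2 + 2 + 2 = 6 and occupies 4 bytes.
Bytes at offsets 6..9: CE E9 B4 4F.
Big-endian: lowest address holds the most-significant byte.
The bytes are already most-significant first: 0xCEE9B44F.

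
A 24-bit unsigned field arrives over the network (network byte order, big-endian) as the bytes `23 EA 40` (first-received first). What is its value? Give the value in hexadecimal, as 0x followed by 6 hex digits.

Big-endian: lowest address holds the most-significant byte.
The bytes are already most-significant first: 0x23EA40.

0x23EA40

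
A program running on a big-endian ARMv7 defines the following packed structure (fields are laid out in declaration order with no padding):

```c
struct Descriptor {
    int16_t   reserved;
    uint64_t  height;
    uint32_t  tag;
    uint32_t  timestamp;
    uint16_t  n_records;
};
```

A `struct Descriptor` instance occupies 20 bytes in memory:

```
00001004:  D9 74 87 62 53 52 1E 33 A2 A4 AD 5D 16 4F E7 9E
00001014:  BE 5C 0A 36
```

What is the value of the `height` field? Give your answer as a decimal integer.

9755451354997039780

`height` follows `reserved` (2 bytes), so it starts at byte offset 2 and occupies 8 bytes.
Bytes at offsets 2..9: 87 62 53 52 1E 33 A2 A4.
Big-endian: lowest address holds the most-significant byte.
The bytes are already most-significant first: 0x876253521E33A2A4.
0x876253521E33A2A4 = 9755451354997039780.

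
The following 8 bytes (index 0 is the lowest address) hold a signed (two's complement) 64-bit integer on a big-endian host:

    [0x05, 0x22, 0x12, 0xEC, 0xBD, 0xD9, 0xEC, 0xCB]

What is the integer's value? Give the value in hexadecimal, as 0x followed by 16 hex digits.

In big-endian order the high byte comes first in memory.
The bytes are already most-significant first: 0x052212ECBDD9ECCB.

0x052212ECBDD9ECCB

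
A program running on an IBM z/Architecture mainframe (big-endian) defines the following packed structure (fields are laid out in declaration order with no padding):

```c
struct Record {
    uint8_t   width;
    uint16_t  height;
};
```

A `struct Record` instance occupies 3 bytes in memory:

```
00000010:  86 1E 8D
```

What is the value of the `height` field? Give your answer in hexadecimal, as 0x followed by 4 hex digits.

0x1E8D

`height` follows `width` (1 byte), so it starts at byte offset 1 and occupies 2 bytes.
Bytes at offsets 1..2: 1E 8D.
Big-endian stores the most-significant byte at the lowest address.
The bytes are already most-significant first: 0x1E8D.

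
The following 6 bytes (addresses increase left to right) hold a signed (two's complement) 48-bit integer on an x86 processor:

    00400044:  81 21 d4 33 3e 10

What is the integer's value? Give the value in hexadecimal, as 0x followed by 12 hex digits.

Little-endian stores the least-significant byte at the lowest address.
Reassemble most-significant byte first: 10 3E 33 D4 21 81 → 0x103E33D42181.

0x103E33D42181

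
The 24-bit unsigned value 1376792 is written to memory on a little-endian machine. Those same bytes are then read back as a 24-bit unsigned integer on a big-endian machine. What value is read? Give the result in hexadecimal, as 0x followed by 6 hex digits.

0x180215

1376792 in 24-bit hexadecimal is 0x150218.
Stored little-endian, the bytes at ascending addresses are 18 02 15.
Read back as big-endian, the last byte is least significant, giving 0x180215.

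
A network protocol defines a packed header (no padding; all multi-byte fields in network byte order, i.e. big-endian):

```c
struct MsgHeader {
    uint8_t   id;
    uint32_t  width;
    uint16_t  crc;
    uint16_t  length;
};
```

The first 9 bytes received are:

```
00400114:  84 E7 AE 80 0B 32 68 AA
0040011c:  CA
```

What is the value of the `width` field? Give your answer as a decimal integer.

`width` follows `id` (1 byte), so it starts at byte offset 1 and occupies 4 bytes.
Bytes at offsets 1..4: E7 AE 80 0B.
Big-endian stores the most-significant byte at the lowest address.
The bytes are already most-significant first: 0xE7AE800B.
0xE7AE800B = 3886972939.

3886972939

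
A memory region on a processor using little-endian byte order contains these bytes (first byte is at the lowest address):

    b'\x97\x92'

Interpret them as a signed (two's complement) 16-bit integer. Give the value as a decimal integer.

In little-endian order the low byte comes first in memory.
Reassemble most-significant byte first: 92 97 → 0x9297.
Top bit is set, so as a signed 16-bit value this is 0x9297 − 2^16 = -28009.

-28009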